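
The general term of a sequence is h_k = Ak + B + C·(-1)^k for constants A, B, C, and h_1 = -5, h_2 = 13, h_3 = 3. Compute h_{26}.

109

At k = 1, 2, 3: A + B - C = -5; 2A + B + C = 13; 3A + B - C = 3.
Subtracting the first from the second: A + 2C = 18.
Subtracting the second from the third: A - 2C = -10.
Solving: C = 7, A = 4, then B = -2.
Therefore h_{26} = 104 + (-2) + 7·1 = 109.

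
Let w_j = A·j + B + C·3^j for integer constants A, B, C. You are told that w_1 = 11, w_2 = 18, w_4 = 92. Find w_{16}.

43046744

Plug in j = 1, 2, 4: A + B + 3C = 11; 2A + B + 9C = 18; 4A + B + 81C = 92.
Subtracting the first from the second: A + 6C = 7.
Subtracting the second from the third: 2A + 72C = 74.
Solving: C = 1, A = 1, then B = 7.
So w_j = 1·j + 7 + 1·3^j; at j=16 this is 43046744.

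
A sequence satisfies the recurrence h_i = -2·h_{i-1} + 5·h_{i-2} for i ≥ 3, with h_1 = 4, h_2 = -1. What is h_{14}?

-13585501

Compute successive terms:
h_3 = 22, h_4 = -49, h_5 = 208, …, h_{11} = 331102, h_{12} = -1141609, h_{13} = 3938728, h_{14} = -13585501.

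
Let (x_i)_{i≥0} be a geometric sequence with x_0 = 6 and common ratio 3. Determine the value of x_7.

13122

x_i = 6·3^(i-0).
x_7 = 6·3^7 = 13122.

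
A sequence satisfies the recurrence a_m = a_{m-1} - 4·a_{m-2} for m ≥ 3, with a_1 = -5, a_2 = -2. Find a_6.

-150

Applying the relation repeatedly:
a_3 = 18;  a_4 = 26;  a_5 = -46;  a_6 = -150.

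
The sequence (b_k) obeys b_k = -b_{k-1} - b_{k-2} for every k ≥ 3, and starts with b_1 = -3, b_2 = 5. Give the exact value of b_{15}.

-2

Compute successive terms:
b_3 = -2, b_4 = -3, b_5 = 5, …, b_{12} = -2, b_{13} = -3, b_{14} = 5, b_{15} = -2.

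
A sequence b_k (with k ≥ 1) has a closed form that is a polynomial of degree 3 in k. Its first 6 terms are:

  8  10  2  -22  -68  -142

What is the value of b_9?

1st diffs: 2, -8, -24, -46, -74.
2nd diffs: -10, -16, -22, -28.
3rd diffs: -6, -6, -6 (constant).
Newton forward-difference form: b_k = 8 + 2·C(k-1,1) + (-10)·C(k-1,2) + (-6)·C(k-1,3).
At k = 9: k-1 = 8, so b_9 = 8 + 16 - 280 - 336 = -592.

-592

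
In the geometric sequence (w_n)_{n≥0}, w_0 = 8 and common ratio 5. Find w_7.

625000

w_n = 8·5^(n-0).
w_7 = 8·5^7 = 625000.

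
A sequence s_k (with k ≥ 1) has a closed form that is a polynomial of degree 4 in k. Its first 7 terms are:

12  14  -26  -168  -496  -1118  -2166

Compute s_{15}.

-49646

1st diffs: 2, -40, -142, -328, -622, -1048.
2nd diffs: -42, -102, -186, -294, -426.
3rd diffs: -60, -84, -108, -132.
4th diffs: -24, -24, -24 (constant).
Newton forward-difference form: s_k = 12 + 2·C(k-1,1) + (-42)·C(k-1,2) + (-60)·C(k-1,3) + (-24)·C(k-1,4).
At k = 15: k-1 = 14, so s_{15} = 12 + 28 - 3822 - 21840 - 24024 = -49646.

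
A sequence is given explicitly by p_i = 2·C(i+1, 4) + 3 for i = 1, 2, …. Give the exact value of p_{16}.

4763

C(17, 4) = 2380, so p_{16} = 4763.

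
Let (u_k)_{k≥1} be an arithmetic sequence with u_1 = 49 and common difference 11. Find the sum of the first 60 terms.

u_k = 49 + (k - 1)·11.
u_{60} = 698; S = 60·(49 + 698)/2 = 22410.

22410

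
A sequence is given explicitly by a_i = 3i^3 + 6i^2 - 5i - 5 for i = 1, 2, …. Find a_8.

a_8 = 3·8^3 + 6·8^2 - 5·8 - 5 = 1875.

1875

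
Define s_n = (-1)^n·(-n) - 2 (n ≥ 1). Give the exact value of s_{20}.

-22

(-1)^20 = 1; -n at n=20 is -20; so s_{20} = -22.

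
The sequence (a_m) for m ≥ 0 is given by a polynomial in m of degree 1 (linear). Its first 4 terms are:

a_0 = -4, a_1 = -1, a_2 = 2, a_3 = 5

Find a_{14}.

1st diffs: 3, 3, 3 (constant).
So a_m = 3m - 4.
Evaluating at m = 14 gives a_{14} = 38.

38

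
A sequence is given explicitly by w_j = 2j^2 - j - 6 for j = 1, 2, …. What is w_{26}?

1320

w_{26} = 2·26^2 - 1·26 - 6 = 1320.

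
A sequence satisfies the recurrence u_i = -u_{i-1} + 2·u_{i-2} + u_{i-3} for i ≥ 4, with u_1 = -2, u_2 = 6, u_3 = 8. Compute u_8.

-46

Iterate the recurrence:
u_4 = 2;  u_5 = 20;  u_6 = -8;  u_7 = 50;  u_8 = -46.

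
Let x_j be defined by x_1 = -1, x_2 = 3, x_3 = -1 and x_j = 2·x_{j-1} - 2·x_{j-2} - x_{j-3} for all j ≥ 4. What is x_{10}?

Compute successive terms:
x_4 = -7, x_5 = -15, x_6 = -15, x_7 = 7, x_8 = 59, x_9 = 119, x_{10} = 113.

113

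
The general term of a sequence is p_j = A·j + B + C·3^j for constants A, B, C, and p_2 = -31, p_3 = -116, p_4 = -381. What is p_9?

The three given values yield: 2A + B + 9C = -31; 3A + B + 27C = -116; 4A + B + 81C = -381.
Subtracting the first from the second: A + 18C = -85.
Subtracting the second from the third: A + 54C = -265.
Solving: C = -5, A = 5, then B = 4.
Therefore p_9 = 45 + 4 + (-5)·19683 = -98366.

-98366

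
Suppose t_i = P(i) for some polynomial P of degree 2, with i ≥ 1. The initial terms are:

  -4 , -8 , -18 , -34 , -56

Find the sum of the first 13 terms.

1st diffs: -4, -10, -16, -22.
2nd diffs: -6, -6, -6 (constant).
So t_i = -3i^2 + 5i - 6.
Continuing: …, -84, -118, -158, -204, …, t_{13} = -448.
Summing i = 1..13 (13 terms) gives -2080.

-2080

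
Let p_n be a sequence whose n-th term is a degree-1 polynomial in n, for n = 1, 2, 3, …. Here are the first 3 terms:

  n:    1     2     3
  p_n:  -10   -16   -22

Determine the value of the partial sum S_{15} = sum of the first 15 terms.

1st diffs: -6, -6 (constant).
So p_n = -6n - 4.
Continuing: …, -28, -34, -40, -46, …, p_{15} = -94.
Summing n = 1..15 (15 terms) gives -780.

-780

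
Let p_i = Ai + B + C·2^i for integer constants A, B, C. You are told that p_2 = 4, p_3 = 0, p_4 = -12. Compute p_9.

-984

The three given values yield: 2A + B + 4C = 4; 3A + B + 8C = 0; 4A + B + 16C = -12.
Subtracting the first from the second: A + 4C = -4.
Subtracting the second from the third: A + 8C = -12.
Solving: C = -2, A = 4, then B = 4.
So p_i = 4·i + 4 + (-2)·2^i; at i=9 this is -984.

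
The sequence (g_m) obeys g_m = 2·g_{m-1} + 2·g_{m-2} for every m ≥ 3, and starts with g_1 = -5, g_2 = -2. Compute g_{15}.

Step forward from the initial values:
g_3 = -14, g_4 = -32, g_5 = -92, …, g_{12} = -103424, g_{13} = -282560, g_{14} = -771968, g_{15} = -2109056.

-2109056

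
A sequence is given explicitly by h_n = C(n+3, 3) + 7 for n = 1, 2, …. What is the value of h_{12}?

C(15, 3) = 455, so h_{12} = 462.

462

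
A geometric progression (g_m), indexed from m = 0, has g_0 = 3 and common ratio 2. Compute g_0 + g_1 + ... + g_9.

g_m = 3·2^(m-0).
S = 3·(2^10 - 1)/(2 - 1) = 3·(1024 - 1)/(1) = 3069.

3069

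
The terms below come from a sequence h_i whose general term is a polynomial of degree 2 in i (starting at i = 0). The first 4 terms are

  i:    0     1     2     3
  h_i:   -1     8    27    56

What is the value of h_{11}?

648

1st diffs: 9, 19, 29.
2nd diffs: 10, 10 (constant).
Newton forward-difference form: h_i = -1 + 9·C(i,1) + 10·C(i,2).
At i = 11: i = 11, so h_{11} = -1 + 99 + 550 = 648.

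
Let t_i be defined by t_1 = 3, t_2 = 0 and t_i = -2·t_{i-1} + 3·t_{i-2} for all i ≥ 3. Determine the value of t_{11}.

Compute successive terms:
t_3 = 9; t_4 = -18; t_5 = 63; t_6 = -180; t_7 = 549; t_8 = -1638; t_9 = 4923; t_{10} = -14760; t_{11} = 44289.
(Characteristic roots are 1 and -3.)

44289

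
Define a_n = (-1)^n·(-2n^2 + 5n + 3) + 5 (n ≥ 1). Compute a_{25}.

1127

(-1)^25 = -1; -2n^2 + 5n + 3 at n=25 is -1122; so a_{25} = 1127.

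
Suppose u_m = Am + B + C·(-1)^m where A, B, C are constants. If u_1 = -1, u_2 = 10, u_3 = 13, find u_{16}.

108

The three given values yield: A + B - C = -1; 2A + B + C = 10; 3A + B - C = 13.
Subtracting the first from the second: A + 2C = 11.
Subtracting the second from the third: A - 2C = 3.
Solving: C = 2, A = 7, then B = -6.
Therefore u_{16} = 112 + (-6) + 2·1 = 108.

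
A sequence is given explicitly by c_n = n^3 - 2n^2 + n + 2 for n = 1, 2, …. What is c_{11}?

1102

c_{11} = 1·11^3 - 2·11^2 + 1·11 + 2 = 1102.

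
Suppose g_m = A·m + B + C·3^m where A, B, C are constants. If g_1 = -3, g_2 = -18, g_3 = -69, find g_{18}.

-1162261410

Plug in m = 1, 2, 3: A + B + 3C = -3; 2A + B + 9C = -18; 3A + B + 27C = -69.
Subtracting the first from the second: A + 6C = -15.
Subtracting the second from the third: A + 18C = -51.
Solving: C = -3, A = 3, then B = 3.
Hence g_{18} = 3·18 + 3 + (-3)·387420489 = -1162261410.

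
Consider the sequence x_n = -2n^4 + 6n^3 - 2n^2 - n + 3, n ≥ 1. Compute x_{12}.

-31401

x_{12} = -2·12^4 + 6·12^3 - 2·12^2 - 1·12 + 3 = -31401.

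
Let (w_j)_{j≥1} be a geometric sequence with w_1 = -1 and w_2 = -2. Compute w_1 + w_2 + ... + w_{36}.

-68719476735

Common ratio r = 2.
w_j = (-1)·2^(j-1).
S = (-1)·(2^36 - 1)/(2 - 1) = (-1)·(68719476736 - 1)/(1) = -68719476735.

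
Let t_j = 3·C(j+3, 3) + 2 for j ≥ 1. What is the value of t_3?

C(6, 3) = 20, so t_3 = 62.

62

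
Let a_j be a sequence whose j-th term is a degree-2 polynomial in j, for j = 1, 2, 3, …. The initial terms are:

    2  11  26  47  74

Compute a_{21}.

1st diffs: 9, 15, 21, 27.
2nd diffs: 6, 6, 6 (constant).
Newton forward-difference form: a_j = 2 + 9·C(j-1,1) + 6·C(j-1,2).
At j = 21: j-1 = 20, so a_{21} = 2 + 180 + 1140 = 1322.

1322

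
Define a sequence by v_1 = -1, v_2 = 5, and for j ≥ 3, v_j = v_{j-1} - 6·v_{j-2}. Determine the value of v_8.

365

Applying the relation repeatedly:
v_3 = 11  v_4 = -19  v_5 = -85  v_6 = 29  v_7 = 539  v_8 = 365.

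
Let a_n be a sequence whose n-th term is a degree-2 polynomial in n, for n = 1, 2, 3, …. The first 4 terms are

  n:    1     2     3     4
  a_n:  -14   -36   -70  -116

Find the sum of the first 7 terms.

1st diffs: -22, -34, -46.
2nd diffs: -12, -12 (constant).
Newton forward-difference form: a_n = -14 + (-22)·C(n-1,1) + (-12)·C(n-1,2).
Continuing: -174, -244, -326.
Summing n = 1..7 (7 terms) gives -980.

-980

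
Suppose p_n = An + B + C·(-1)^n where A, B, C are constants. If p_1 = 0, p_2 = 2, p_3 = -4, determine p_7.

-12

The three given values yield: A + B - C = 0; 2A + B + C = 2; 3A + B - C = -4.
Subtracting the first from the second: A + 2C = 2.
Subtracting the second from the third: A - 2C = -6.
Solving: C = 2, A = -2, then B = 4.
So p_n = -2·n + 4 + 2·(-1)^n; at n=7 this is -12.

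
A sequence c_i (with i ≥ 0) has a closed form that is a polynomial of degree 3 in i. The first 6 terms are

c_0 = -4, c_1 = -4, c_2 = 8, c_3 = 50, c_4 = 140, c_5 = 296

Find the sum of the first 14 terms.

22330

1st diffs: 0, 12, 42, 90, 156.
2nd diffs: 12, 30, 48, 66.
3rd diffs: 18, 18, 18 (constant).
Newton forward-difference form: c_i = -4 + 12·C(i,2) + 18·C(i,3).
Continuing: …, 536, 878, 1340, 1940, …, c_{13} = 6080.
Summing i = 0..13 (14 terms) gives 22330.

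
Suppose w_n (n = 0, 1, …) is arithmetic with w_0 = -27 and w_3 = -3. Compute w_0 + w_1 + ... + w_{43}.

Common difference d = (-3 - (-27)) / (3 - 0) = 8.
w_n = -27 + (n - 0)·8.
w_{43} = 317; S = 44·(-27 + 317)/2 = 6380.

6380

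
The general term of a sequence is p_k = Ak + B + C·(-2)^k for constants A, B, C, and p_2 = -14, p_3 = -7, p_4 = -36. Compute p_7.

Write the equations: 2A + B + 4C = -14; 3A + B - 8C = -7; 4A + B + 16C = -36.
Subtracting the first from the second: A - 12C = 7.
Subtracting the second from the third: A + 24C = -29.
Solving: C = -1, A = -5, then B = 0.
Hence p_7 = -5·7 + 0 + (-1)·(-128) = 93.

93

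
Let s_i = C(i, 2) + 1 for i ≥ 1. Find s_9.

37

C(9, 2) = 36, so s_9 = 37.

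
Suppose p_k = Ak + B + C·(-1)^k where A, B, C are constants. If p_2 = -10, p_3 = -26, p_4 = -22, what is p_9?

Plug in k = 2, 3, 4: 2A + B + C = -10; 3A + B - C = -26; 4A + B + C = -22.
Subtracting the first from the second: A - 2C = -16.
Subtracting the second from the third: A + 2C = 4.
Solving: C = 5, A = -6, then B = -3.
So p_k = -6·k + (-3) + 5·(-1)^k; at k=9 this is -62.

-62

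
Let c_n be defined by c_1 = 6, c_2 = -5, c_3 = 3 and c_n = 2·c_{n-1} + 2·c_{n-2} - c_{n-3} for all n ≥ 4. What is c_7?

-90

Iterate the recurrence:
c_4 = -10, c_5 = -9, c_6 = -41, c_7 = -90.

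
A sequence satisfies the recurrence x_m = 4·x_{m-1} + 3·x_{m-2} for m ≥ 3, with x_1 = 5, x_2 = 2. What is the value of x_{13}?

Compute successive terms:
x_3 = 23;  x_4 = 98;  x_5 = 461;  …;  x_{10} = 996146;  x_{11} = 4627847;  x_{12} = 21499826;  x_{13} = 99882845.

99882845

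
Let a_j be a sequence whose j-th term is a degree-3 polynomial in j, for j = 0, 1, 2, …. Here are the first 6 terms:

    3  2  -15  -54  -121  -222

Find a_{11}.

-1878

1st diffs: -1, -17, -39, -67, -101.
2nd diffs: -16, -22, -28, -34.
3rd diffs: -6, -6, -6 (constant).
Newton forward-difference form: a_j = 3 + (-1)·C(j,1) + (-16)·C(j,2) + (-6)·C(j,3).
At j = 11: j = 11, so a_{11} = 3 - 11 - 880 - 990 = -1878.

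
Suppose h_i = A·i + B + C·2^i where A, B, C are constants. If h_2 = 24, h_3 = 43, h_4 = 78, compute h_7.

The three given values yield: 2A + B + 4C = 24; 3A + B + 8C = 43; 4A + B + 16C = 78.
Subtracting the first from the second: A + 4C = 19.
Subtracting the second from the third: A + 8C = 35.
Solving: C = 4, A = 3, then B = 2.
So h_i = 3·i + 2 + 4·2^i; at i=7 this is 535.

535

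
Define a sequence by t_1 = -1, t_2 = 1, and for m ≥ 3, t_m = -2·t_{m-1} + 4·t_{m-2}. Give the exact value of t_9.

Iterate the recurrence:
t_3 = -6; t_4 = 16; t_5 = -56; t_6 = 176; t_7 = -576; t_8 = 1856; t_9 = -6016.

-6016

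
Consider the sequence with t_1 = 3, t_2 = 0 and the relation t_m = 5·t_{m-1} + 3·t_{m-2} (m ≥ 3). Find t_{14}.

Iterate the recurrence:
t_3 = 9, t_4 = 45, t_5 = 252, …, t_{11} = 7289604, t_{12} = 40394475, t_{13} = 223841187, t_{14} = 1240389360.

1240389360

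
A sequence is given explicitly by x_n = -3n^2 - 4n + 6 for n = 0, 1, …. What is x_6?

-126

x_6 = -3·6^2 - 4·6 + 6 = -126.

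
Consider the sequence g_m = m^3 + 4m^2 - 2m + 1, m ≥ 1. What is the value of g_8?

g_8 = 1·8^3 + 4·8^2 - 2·8 + 1 = 753.

753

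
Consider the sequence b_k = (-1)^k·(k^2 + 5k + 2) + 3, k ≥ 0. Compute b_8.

109

(-1)^8 = 1; k^2 + 5k + 2 at k=8 is 106; so b_8 = 109.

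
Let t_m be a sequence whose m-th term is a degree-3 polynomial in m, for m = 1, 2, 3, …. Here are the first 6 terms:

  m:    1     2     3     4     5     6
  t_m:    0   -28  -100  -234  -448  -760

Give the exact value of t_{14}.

1st diffs: -28, -72, -134, -214, -312.
2nd diffs: -44, -62, -80, -98.
3rd diffs: -18, -18, -18 (constant).
So t_m = -3m^3 - 4m^2 + 5m + 2.
Evaluating at m = 14 gives t_{14} = -8944.

-8944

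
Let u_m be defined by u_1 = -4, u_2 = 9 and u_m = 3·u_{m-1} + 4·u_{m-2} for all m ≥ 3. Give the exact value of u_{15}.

268435451

Step forward from the initial values:
u_3 = 11  u_4 = 69  u_5 = 251  …  u_{12} = 4194309  u_{13} = 16777211  u_{14} = 67108869  u_{15} = 268435451.
(Characteristic roots are 4 and -1.)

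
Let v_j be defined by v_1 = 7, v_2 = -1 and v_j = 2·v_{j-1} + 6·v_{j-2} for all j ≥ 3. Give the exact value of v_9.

v_3 = 40  v_4 = 74  v_5 = 388  v_6 = 1220  v_7 = 4768  v_8 = 16856  v_9 = 62320.

62320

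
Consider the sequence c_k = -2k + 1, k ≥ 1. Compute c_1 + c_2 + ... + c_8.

Over k = 1..8: Σk = 36.
Total = (-2)·36 + (1)·8 = -64.

-64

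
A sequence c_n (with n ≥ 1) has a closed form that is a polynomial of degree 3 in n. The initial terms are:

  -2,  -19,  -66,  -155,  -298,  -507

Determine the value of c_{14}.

1st diffs: -17, -47, -89, -143, -209.
2nd diffs: -30, -42, -54, -66.
3rd diffs: -12, -12, -12 (constant).
Newton forward-difference form: c_n = -2 + (-17)·C(n-1,1) + (-30)·C(n-1,2) + (-12)·C(n-1,3).
At n = 14: n-1 = 13, so c_{14} = -2 - 221 - 2340 - 3432 = -5995.

-5995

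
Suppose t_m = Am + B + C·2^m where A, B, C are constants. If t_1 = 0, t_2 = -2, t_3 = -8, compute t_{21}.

Write the equations: A + B + 2C = 0; 2A + B + 4C = -2; 3A + B + 8C = -8.
Subtracting the first from the second: A + 2C = -2.
Subtracting the second from the third: A + 4C = -6.
Solving: C = -2, A = 2, then B = 2.
Therefore t_{21} = 42 + 2 + (-2)·2097152 = -4194260.

-4194260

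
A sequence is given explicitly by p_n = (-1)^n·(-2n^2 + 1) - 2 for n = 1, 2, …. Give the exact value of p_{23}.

1055

(-1)^23 = -1; -2n^2 + 1 at n=23 is -1057; so p_{23} = 1055.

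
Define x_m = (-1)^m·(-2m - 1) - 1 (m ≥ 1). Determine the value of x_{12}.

(-1)^12 = 1; -2m - 1 at m=12 is -25; so x_{12} = -26.

-26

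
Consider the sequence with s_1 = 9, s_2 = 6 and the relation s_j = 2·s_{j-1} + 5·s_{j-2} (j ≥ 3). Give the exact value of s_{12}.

3198504

Compute successive terms:
s_3 = 57;  s_4 = 144;  s_5 = 573;  s_6 = 1866;  s_7 = 6597;  s_8 = 22524;  s_9 = 78033;  s_{10} = 268686;  s_{11} = 927537;  s_{12} = 3198504.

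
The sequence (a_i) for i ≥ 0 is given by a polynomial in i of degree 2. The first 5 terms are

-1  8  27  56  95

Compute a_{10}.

1st diffs: 9, 19, 29, 39.
2nd diffs: 10, 10, 10 (constant).
So a_i = 5i^2 + 4i - 1.
Evaluating at i = 10 gives a_{10} = 539.

539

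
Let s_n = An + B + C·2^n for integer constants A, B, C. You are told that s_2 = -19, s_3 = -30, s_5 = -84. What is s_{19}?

-1048638

Write the equations: 2A + B + 4C = -19; 3A + B + 8C = -30; 5A + B + 32C = -84.
Subtracting the first from the second: A + 4C = -11.
Subtracting the second from the third: 2A + 24C = -54.
Solving: C = -2, A = -3, then B = -5.
So s_n = -3·n + (-5) + (-2)·2^n; at n=19 this is -1048638.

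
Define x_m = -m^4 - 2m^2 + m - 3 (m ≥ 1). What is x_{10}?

-10193

x_{10} = -1·10^4 - 2·10^2 + 1·10 - 3 = -10193.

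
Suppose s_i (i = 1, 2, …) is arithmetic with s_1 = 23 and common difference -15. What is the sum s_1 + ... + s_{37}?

s_i = 23 + (i - 1)·(-15).
s_{37} = -517; S = 37·(23 + (-517))/2 = -9139.

-9139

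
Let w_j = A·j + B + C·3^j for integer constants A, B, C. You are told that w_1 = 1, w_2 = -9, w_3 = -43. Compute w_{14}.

The three given values yield: A + B + 3C = 1; 2A + B + 9C = -9; 3A + B + 27C = -43.
Subtracting the first from the second: A + 6C = -10.
Subtracting the second from the third: A + 18C = -34.
Solving: C = -2, A = 2, then B = 5.
So w_j = 2·j + 5 + (-2)·3^j; at j=14 this is -9565905.

-9565905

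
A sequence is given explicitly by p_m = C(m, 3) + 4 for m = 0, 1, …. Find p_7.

C(7, 3) = 35, so p_7 = 39.

39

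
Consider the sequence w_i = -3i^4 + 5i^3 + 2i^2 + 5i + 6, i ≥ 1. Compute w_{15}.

w_{15} = -3·15^4 + 5·15^3 + 2·15^2 + 5·15 + 6 = -134469.

-134469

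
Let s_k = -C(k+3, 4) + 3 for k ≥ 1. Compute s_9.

C(12, 4) = 495, so s_9 = -492.

-492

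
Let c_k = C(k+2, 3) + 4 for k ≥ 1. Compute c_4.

C(6, 3) = 20, so c_4 = 24.

24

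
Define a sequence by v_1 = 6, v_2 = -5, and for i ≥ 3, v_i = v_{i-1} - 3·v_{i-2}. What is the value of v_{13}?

v_3 = -23  v_4 = -8  v_5 = 61  …  v_{10} = 1000  v_{11} = 1177  v_{12} = -1823  v_{13} = -5354.

-5354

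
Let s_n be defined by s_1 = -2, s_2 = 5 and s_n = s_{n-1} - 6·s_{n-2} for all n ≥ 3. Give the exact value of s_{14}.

Step forward from the initial values:
s_3 = 17, s_4 = -13, s_5 = -115, …, s_{11} = 9965, s_{12} = 59723, s_{13} = -67, s_{14} = -358405.

-358405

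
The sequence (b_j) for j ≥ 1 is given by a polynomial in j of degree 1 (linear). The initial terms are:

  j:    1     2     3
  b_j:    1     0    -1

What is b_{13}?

-11

1st diffs: -1, -1 (constant).
So b_j = -j + 2.
Evaluating at j = 13 gives b_{13} = -11.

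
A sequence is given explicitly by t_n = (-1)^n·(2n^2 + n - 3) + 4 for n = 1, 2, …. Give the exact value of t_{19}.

(-1)^19 = -1; 2n^2 + n - 3 at n=19 is 738; so t_{19} = -734.

-734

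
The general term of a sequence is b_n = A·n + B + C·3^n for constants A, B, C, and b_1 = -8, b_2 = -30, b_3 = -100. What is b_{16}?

The three given values yield: A + B + 3C = -8; 2A + B + 9C = -30; 3A + B + 27C = -100.
Subtracting the first from the second: A + 6C = -22.
Subtracting the second from the third: A + 18C = -70.
Solving: C = -4, A = 2, then B = 2.
Hence b_{16} = 2·16 + 2 + (-4)·43046721 = -172186850.

-172186850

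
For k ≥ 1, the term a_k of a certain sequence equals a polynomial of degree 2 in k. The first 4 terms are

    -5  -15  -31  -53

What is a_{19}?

1st diffs: -10, -16, -22.
2nd diffs: -6, -6 (constant).
Newton forward-difference form: a_k = -5 + (-10)·C(k-1,1) + (-6)·C(k-1,2).
At k = 19: k-1 = 18, so a_{19} = -5 - 180 - 918 = -1103.

-1103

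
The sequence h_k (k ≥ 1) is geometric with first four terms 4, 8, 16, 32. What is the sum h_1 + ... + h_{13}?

32764

Common ratio r = 2.
h_k = 4·2^(k-1).
S = 4·(2^13 - 1)/(2 - 1) = 4·(8192 - 1)/(1) = 32764.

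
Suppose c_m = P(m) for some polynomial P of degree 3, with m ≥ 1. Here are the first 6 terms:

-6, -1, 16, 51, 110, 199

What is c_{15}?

3340

1st diffs: 5, 17, 35, 59, 89.
2nd diffs: 12, 18, 24, 30.
3rd diffs: 6, 6, 6 (constant).
So c_m = m^3 - 2m - 5.
Evaluating at m = 15 gives c_{15} = 3340.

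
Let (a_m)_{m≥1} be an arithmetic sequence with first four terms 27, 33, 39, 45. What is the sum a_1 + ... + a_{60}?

12240

Common difference d = 6.
a_m = 27 + (m - 1)·6.
a_{60} = 381; S = 60·(27 + 381)/2 = 12240.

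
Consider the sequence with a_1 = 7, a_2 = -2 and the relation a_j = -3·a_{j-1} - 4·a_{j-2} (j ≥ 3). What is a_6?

Applying the relation repeatedly:
a_3 = -22; a_4 = 74; a_5 = -134; a_6 = 106.

106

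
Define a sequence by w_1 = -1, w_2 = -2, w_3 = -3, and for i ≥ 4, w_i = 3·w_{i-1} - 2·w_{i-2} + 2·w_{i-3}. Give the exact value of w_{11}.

-4955

Applying the relation repeatedly:
w_4 = -7; w_5 = -19; w_6 = -49; w_7 = -123; w_8 = -309; w_9 = -779; w_{10} = -1965; w_{11} = -4955.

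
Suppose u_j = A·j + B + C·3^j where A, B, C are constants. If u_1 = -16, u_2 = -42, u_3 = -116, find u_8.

The three given values yield: A + B + 3C = -16; 2A + B + 9C = -42; 3A + B + 27C = -116.
Subtracting the first from the second: A + 6C = -26.
Subtracting the second from the third: A + 18C = -74.
Solving: C = -4, A = -2, then B = -2.
So u_j = -2·j + (-2) + (-4)·3^j; at j=8 this is -26262.

-26262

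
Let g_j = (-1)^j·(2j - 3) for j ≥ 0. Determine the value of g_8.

(-1)^8 = 1; 2j - 3 at j=8 is 13; so g_8 = 13.

13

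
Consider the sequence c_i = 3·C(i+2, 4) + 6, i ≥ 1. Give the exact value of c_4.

C(6, 4) = 15, so c_4 = 51.

51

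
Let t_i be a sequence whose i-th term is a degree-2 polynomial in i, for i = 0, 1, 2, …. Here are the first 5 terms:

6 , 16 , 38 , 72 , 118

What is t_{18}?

2022

1st diffs: 10, 22, 34, 46.
2nd diffs: 12, 12, 12 (constant).
Newton forward-difference form: t_i = 6 + 10·C(i,1) + 12·C(i,2).
At i = 18: i = 18, so t_{18} = 6 + 180 + 1836 = 2022.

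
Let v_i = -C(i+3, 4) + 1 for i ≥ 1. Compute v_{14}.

-2379

C(17, 4) = 2380, so v_{14} = -2379.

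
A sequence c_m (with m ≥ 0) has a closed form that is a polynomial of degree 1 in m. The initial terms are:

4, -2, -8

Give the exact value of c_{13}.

1st diffs: -6, -6 (constant).
So c_m = -6m + 4.
Evaluating at m = 13 gives c_{13} = -74.

-74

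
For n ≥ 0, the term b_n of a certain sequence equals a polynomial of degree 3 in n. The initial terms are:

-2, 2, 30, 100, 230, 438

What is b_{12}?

5590

1st diffs: 4, 28, 70, 130, 208.
2nd diffs: 24, 42, 60, 78.
3rd diffs: 18, 18, 18 (constant).
So b_n = 3n^3 + 3n^2 - 2n - 2.
Evaluating at n = 12 gives b_{12} = 5590.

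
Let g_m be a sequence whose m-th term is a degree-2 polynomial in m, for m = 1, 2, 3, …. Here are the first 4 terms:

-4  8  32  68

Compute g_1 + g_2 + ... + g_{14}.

5404

1st diffs: 12, 24, 36.
2nd diffs: 12, 12 (constant).
So g_m = 6m^2 - 6m - 4.
Continuing: …, 116, 176, 248, 332, …, g_{14} = 1088.
Summing m = 1..14 (14 terms) gives 5404.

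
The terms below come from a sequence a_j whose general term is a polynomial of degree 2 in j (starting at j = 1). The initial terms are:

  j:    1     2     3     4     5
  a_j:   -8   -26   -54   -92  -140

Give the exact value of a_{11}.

-638

1st diffs: -18, -28, -38, -48.
2nd diffs: -10, -10, -10 (constant).
Newton forward-difference form: a_j = -8 + (-18)·C(j-1,1) + (-10)·C(j-1,2).
At j = 11: j-1 = 10, so a_{11} = -8 - 180 - 450 = -638.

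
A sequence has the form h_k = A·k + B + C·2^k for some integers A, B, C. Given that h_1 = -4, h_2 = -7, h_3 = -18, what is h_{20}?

Plug in k = 1, 2, 3: A + B + 2C = -4; 2A + B + 4C = -7; 3A + B + 8C = -18.
Subtracting the first from the second: A + 2C = -3.
Subtracting the second from the third: A + 4C = -11.
Solving: C = -4, A = 5, then B = -1.
So h_k = 5·k + (-1) + (-4)·2^k; at k=20 this is -4194205.

-4194205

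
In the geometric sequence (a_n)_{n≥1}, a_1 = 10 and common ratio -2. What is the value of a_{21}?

a_n = 10·(-2)^(n-1).
a_{21} = 10·(-2)^20 = 10485760.

10485760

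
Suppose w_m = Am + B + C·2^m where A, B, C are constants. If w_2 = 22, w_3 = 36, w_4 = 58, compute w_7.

300

Write the equations: 2A + B + 4C = 22; 3A + B + 8C = 36; 4A + B + 16C = 58.
Subtracting the first from the second: A + 4C = 14.
Subtracting the second from the third: A + 8C = 22.
Solving: C = 2, A = 6, then B = 2.
Hence w_7 = 6·7 + 2 + 2·128 = 300.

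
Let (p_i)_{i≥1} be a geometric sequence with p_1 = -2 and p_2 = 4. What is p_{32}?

4294967296

Common ratio r = -2.
p_i = (-2)·(-2)^(i-1).
p_{32} = (-2)·(-2)^31 = 4294967296.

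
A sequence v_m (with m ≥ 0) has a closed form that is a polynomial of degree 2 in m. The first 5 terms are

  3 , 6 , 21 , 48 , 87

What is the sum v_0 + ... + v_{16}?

8619

1st diffs: 3, 15, 27, 39.
2nd diffs: 12, 12, 12 (constant).
So v_m = 6m^2 - 3m + 3.
Continuing: …, 138, 201, 276, 363, …, v_{16} = 1491.
Summing m = 0..16 (17 terms) gives 8619.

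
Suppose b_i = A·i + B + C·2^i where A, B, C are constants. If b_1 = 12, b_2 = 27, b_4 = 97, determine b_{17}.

655442

At i = 1, 2, 4: A + B + 2C = 12; 2A + B + 4C = 27; 4A + B + 16C = 97.
Subtracting the first from the second: A + 2C = 15.
Subtracting the second from the third: 2A + 12C = 70.
Solving: C = 5, A = 5, then B = -3.
Therefore b_{17} = 85 + (-3) + 5·131072 = 655442.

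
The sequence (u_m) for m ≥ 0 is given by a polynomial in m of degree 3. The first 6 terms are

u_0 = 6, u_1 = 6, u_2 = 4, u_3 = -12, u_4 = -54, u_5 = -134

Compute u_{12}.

1st diffs: 0, -2, -16, -42, -80.
2nd diffs: -2, -14, -26, -38.
3rd diffs: -12, -12, -12 (constant).
Newton forward-difference form: u_m = 6 + (-2)·C(m,2) + (-12)·C(m,3).
At m = 12: m = 12, so u_{12} = 6 - 132 - 2640 = -2766.

-2766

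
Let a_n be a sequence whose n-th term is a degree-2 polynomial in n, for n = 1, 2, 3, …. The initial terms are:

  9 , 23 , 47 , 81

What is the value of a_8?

317

1st diffs: 14, 24, 34.
2nd diffs: 10, 10 (constant).
So a_n = 5n^2 - n + 5.
Evaluating at n = 8 gives a_8 = 317.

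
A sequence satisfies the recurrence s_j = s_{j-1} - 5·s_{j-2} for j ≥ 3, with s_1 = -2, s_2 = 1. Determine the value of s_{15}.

-157349

Compute successive terms:
s_3 = 11  s_4 = 6  s_5 = -49  …  s_{12} = 13641  s_{13} = 22286  s_{14} = -45919  s_{15} = -157349.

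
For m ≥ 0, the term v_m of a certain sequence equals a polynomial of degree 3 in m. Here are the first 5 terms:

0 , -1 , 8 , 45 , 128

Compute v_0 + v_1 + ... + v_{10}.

7535

1st diffs: -1, 9, 37, 83.
2nd diffs: 10, 28, 46.
3rd diffs: 18, 18 (constant).
Newton forward-difference form: v_m = (-1)·C(m,1) + 10·C(m,2) + 18·C(m,3).
Continuing: …, 275, 504, 833, 1280, …, v_{10} = 2600.
Summing m = 0..10 (11 terms) gives 7535.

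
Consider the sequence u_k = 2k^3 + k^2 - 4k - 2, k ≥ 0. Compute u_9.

u_9 = 2·9^3 + 1·9^2 - 4·9 - 2 = 1501.

1501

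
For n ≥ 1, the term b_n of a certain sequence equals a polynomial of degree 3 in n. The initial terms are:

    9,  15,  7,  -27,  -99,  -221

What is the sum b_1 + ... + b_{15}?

1st diffs: 6, -8, -34, -72, -122.
2nd diffs: -14, -26, -38, -50.
3rd diffs: -12, -12, -12 (constant).
Newton forward-difference form: b_n = 9 + 6·C(n-1,1) + (-14)·C(n-1,2) + (-12)·C(n-1,3).
Continuing: …, -405, -663, -1007, -1449, …, b_{15} = -5549.
Summing n = 1..15 (15 terms) gives -21985.

-21985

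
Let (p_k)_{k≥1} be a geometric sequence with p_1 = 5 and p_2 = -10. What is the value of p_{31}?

5368709120

Common ratio r = -2.
p_k = 5·(-2)^(k-1).
p_{31} = 5·(-2)^30 = 5368709120.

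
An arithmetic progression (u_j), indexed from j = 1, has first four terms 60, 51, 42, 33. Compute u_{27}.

-174

Common difference d = -9.
u_j = 60 + (j - 1)·(-9).
u_{27} = 60 + 26·(-9) = -174.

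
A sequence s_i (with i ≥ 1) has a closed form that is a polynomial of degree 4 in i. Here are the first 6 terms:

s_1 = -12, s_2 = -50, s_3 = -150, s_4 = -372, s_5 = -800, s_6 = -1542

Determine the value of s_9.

1st diffs: -38, -100, -222, -428, -742.
2nd diffs: -62, -122, -206, -314.
3rd diffs: -60, -84, -108.
4th diffs: -24, -24 (constant).
So s_i = -i^4 - 6i^2 - 5i.
Evaluating at i = 9 gives s_9 = -7092.

-7092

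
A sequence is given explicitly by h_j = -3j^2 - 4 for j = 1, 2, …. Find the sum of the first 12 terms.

Over j = 1..12: Σj = 78, Σj² = 650.
Total = (-3)·650 + (-4)·12 = -1998.

-1998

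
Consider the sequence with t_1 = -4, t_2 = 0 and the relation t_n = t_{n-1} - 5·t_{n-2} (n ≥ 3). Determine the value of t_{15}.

-313580

Compute successive terms:
t_3 = 20  t_4 = 20  t_5 = -80  …  t_{12} = 22220  t_{13} = 50620  t_{14} = -60480  t_{15} = -313580.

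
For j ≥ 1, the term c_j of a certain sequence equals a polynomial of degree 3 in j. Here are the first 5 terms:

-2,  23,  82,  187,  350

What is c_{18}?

13207

1st diffs: 25, 59, 105, 163.
2nd diffs: 34, 46, 58.
3rd diffs: 12, 12 (constant).
Newton forward-difference form: c_j = -2 + 25·C(j-1,1) + 34·C(j-1,2) + 12·C(j-1,3).
At j = 18: j-1 = 17, so c_{18} = -2 + 425 + 4624 + 8160 = 13207.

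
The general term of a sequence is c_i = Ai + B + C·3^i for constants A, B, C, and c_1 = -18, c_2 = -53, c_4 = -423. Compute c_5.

-1238

At i = 1, 2, 4: A + B + 3C = -18; 2A + B + 9C = -53; 4A + B + 81C = -423.
Subtracting the first from the second: A + 6C = -35.
Subtracting the second from the third: 2A + 72C = -370.
Solving: C = -5, A = -5, then B = 2.
So c_i = -5·i + 2 + (-5)·3^i; at i=5 this is -1238.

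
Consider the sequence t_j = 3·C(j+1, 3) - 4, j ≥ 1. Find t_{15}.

1676

C(16, 3) = 560, so t_{15} = 1676.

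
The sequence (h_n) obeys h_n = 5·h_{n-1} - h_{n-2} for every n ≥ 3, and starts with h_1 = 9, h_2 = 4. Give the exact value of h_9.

128579

Applying the relation repeatedly:
h_3 = 11;  h_4 = 51;  h_5 = 244;  h_6 = 1169;  h_7 = 5601;  h_8 = 26836;  h_9 = 128579.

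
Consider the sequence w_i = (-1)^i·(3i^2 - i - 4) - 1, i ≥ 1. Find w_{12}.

415

(-1)^12 = 1; 3i^2 - i - 4 at i=12 is 416; so w_{12} = 415.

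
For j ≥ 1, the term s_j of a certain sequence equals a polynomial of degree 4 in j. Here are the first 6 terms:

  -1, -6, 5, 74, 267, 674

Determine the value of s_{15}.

1st diffs: -5, 11, 69, 193, 407.
2nd diffs: 16, 58, 124, 214.
3rd diffs: 42, 66, 90.
4th diffs: 24, 24 (constant).
So s_j = j^4 - 3j^3 + j^2 - 2j + 2.
Evaluating at j = 15 gives s_{15} = 40697.

40697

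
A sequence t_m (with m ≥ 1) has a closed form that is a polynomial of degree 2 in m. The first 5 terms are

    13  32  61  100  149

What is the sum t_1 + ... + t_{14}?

1st diffs: 19, 29, 39, 49.
2nd diffs: 10, 10, 10 (constant).
So t_m = 5m^2 + 4m + 4.
Continuing: …, 208, 277, 356, 445, …, t_{14} = 1040.
Summing m = 1..14 (14 terms) gives 5551.

5551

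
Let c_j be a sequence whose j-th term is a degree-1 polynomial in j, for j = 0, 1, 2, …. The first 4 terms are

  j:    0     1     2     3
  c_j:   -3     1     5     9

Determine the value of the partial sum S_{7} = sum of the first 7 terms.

1st diffs: 4, 4, 4 (constant).
So c_j = 4j - 3.
Continuing: 13, 17, 21.
Summing j = 0..6 (7 terms) gives 63.

63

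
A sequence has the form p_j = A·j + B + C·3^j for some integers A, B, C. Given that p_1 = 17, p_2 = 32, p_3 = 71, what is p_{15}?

At j = 1, 2, 3: A + B + 3C = 17; 2A + B + 9C = 32; 3A + B + 27C = 71.
Subtracting the first from the second: A + 6C = 15.
Subtracting the second from the third: A + 18C = 39.
Solving: C = 2, A = 3, then B = 8.
Therefore p_{15} = 45 + 8 + 2·14348907 = 28697867.

28697867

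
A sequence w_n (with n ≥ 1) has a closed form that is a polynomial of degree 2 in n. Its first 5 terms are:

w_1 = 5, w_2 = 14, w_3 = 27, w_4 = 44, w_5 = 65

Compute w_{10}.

230

1st diffs: 9, 13, 17, 21.
2nd diffs: 4, 4, 4 (constant).
So w_n = 2n^2 + 3n.
Evaluating at n = 10 gives w_{10} = 230.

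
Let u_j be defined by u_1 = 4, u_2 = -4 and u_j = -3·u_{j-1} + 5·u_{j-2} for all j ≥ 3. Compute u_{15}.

u_3 = 32  u_4 = -116  u_5 = 508  …  u_{12} = -11458136  u_{13} = 48039268  u_{14} = -201408484  u_{15} = 844421792.

844421792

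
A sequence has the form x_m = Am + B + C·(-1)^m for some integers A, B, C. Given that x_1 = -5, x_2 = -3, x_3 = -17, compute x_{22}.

Plug in m = 1, 2, 3: A + B - C = -5; 2A + B + C = -3; 3A + B - C = -17.
Subtracting the first from the second: A + 2C = 2.
Subtracting the second from the third: A - 2C = -14.
Solving: C = 4, A = -6, then B = 5.
So x_m = -6·m + 5 + 4·(-1)^m; at m=22 this is -123.

-123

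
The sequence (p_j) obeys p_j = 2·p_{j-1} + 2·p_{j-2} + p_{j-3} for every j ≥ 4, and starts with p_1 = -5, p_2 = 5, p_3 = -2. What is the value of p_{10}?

425

p_4 = 1;  p_5 = 3;  p_6 = 6;  p_7 = 19;  p_8 = 53;  p_9 = 150;  p_{10} = 425.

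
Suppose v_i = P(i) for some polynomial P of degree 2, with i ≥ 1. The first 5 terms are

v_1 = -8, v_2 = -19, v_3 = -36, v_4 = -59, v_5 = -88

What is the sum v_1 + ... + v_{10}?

1st diffs: -11, -17, -23, -29.
2nd diffs: -6, -6, -6 (constant).
Newton forward-difference form: v_i = -8 + (-11)·C(i-1,1) + (-6)·C(i-1,2).
Continuing: …, -123, -164, -211, -264, …, v_{10} = -323.
Summing i = 1..10 (10 terms) gives -1295.

-1295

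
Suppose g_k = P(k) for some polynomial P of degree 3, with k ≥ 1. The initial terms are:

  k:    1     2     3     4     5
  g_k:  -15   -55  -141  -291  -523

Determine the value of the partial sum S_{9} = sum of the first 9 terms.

-7707

1st diffs: -40, -86, -150, -232.
2nd diffs: -46, -64, -82.
3rd diffs: -18, -18 (constant).
Newton forward-difference form: g_k = -15 + (-40)·C(k-1,1) + (-46)·C(k-1,2) + (-18)·C(k-1,3).
Continuing: -855, -1305, -1891, -2631.
Summing k = 1..9 (9 terms) gives -7707.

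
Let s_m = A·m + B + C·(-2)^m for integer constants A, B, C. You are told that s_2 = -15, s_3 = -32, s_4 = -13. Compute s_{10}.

At m = 2, 3, 4: 2A + B + 4C = -15; 3A + B - 8C = -32; 4A + B + 16C = -13.
Subtracting the first from the second: A - 12C = -17.
Subtracting the second from the third: A + 24C = 19.
Solving: C = 1, A = -5, then B = -9.
So s_m = -5·m + (-9) + 1·(-2)^m; at m=10 this is 965.

965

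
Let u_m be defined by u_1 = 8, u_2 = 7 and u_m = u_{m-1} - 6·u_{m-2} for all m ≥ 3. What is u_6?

Step forward from the initial values:
u_3 = -41; u_4 = -83; u_5 = 163; u_6 = 661.

661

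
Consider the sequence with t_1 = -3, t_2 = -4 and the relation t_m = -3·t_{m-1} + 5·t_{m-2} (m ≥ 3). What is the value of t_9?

Iterate the recurrence:
t_3 = -3;  t_4 = -11;  t_5 = 18;  t_6 = -109;  t_7 = 417;  t_8 = -1796;  t_9 = 7473.

7473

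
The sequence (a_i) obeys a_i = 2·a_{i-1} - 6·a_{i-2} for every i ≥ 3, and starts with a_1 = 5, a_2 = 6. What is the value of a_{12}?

95616

Applying the relation repeatedly:
a_3 = -18;  a_4 = -72;  a_5 = -36;  a_6 = 360;  a_7 = 936;  a_8 = -288;  a_9 = -6192;  a_{10} = -10656;  a_{11} = 15840;  a_{12} = 95616.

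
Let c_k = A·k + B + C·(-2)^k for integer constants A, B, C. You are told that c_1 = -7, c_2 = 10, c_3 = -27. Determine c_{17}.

Write the equations: A + B - 2C = -7; 2A + B + 4C = 10; 3A + B - 8C = -27.
Subtracting the first from the second: A + 6C = 17.
Subtracting the second from the third: A - 12C = -37.
Solving: C = 3, A = -1, then B = 0.
Hence c_{17} = -1·17 + 0 + 3·(-131072) = -393233.

-393233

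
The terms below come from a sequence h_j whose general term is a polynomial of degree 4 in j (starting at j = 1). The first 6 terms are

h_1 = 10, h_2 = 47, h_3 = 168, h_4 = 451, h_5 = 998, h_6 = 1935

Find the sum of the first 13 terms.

113698

1st diffs: 37, 121, 283, 547, 937.
2nd diffs: 84, 162, 264, 390.
3rd diffs: 78, 102, 126.
4th diffs: 24, 24 (constant).
Newton forward-difference form: h_j = 10 + 37·C(j-1,1) + 84·C(j-1,2) + 78·C(j-1,3) + 24·C(j-1,4).
Continuing: …, 3412, 5603, 8706, 12943, …, h_{13} = 35038.
Summing j = 1..13 (13 terms) gives 113698.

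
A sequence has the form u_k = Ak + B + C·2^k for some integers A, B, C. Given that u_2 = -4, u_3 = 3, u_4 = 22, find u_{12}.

12222

Plug in k = 2, 3, 4: 2A + B + 4C = -4; 3A + B + 8C = 3; 4A + B + 16C = 22.
Subtracting the first from the second: A + 4C = 7.
Subtracting the second from the third: A + 8C = 19.
Solving: C = 3, A = -5, then B = -6.
Therefore u_{12} = -60 + (-6) + 3·4096 = 12222.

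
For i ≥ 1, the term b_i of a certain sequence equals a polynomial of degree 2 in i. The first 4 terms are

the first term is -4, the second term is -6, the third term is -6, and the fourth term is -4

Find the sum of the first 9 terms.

1st diffs: -2, 0, 2.
2nd diffs: 2, 2 (constant).
Newton forward-difference form: b_i = -4 + (-2)·C(i-1,1) + 2·C(i-1,2).
Continuing: …, 0, 6, 14, 24, …, b_9 = 36.
Summing i = 1..9 (9 terms) gives 60.

60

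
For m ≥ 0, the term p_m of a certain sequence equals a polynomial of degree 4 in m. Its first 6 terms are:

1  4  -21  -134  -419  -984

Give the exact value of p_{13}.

1st diffs: 3, -25, -113, -285, -565.
2nd diffs: -28, -88, -172, -280.
3rd diffs: -60, -84, -108.
4th diffs: -24, -24 (constant).
Newton forward-difference form: p_m = 1 + 3·C(m,1) + (-28)·C(m,2) + (-60)·C(m,3) + (-24)·C(m,4).
At m = 13: m = 13, so p_{13} = 1 + 39 - 2184 - 17160 - 17160 = -36464.

-36464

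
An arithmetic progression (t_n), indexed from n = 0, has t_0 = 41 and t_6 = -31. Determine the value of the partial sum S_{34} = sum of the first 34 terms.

-5338

Common difference d = (-31 - 41) / (6 - 0) = -12.
t_n = 41 + (n - 0)·(-12).
t_{33} = -355; S = 34·(41 + (-355))/2 = -5338.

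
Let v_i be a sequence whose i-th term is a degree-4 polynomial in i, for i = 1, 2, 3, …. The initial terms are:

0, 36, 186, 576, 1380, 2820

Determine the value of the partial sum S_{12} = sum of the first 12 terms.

1st diffs: 36, 150, 390, 804, 1440.
2nd diffs: 114, 240, 414, 636.
3rd diffs: 126, 174, 222.
4th diffs: 48, 48 (constant).
Newton forward-difference form: v_i = 36·C(i-1,1) + 114·C(i-1,2) + 126·C(i-1,3) + 48·C(i-1,4).
Continuing: …, 5166, 8736, 13896, 21060, …, v_{12} = 43296.
Summing i = 1..12 (12 terms) gives 127842.

127842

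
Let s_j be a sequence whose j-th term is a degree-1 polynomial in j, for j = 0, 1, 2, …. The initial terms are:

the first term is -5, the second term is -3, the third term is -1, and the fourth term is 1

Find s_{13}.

21

1st diffs: 2, 2, 2 (constant).
So s_j = 2j - 5.
Evaluating at j = 13 gives s_{13} = 21.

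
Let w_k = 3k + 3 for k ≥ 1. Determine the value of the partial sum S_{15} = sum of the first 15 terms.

405

Over k = 1..15: Σk = 120.
Total = (3)·120 + (3)·15 = 405.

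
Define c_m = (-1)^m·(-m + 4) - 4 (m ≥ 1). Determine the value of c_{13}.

(-1)^13 = -1; -m + 4 at m=13 is -9; so c_{13} = 5.

5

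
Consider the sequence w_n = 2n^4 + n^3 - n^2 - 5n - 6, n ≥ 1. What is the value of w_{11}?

w_{11} = 2·11^4 + 1·11^3 - 1·11^2 - 5·11 - 6 = 30431.

30431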